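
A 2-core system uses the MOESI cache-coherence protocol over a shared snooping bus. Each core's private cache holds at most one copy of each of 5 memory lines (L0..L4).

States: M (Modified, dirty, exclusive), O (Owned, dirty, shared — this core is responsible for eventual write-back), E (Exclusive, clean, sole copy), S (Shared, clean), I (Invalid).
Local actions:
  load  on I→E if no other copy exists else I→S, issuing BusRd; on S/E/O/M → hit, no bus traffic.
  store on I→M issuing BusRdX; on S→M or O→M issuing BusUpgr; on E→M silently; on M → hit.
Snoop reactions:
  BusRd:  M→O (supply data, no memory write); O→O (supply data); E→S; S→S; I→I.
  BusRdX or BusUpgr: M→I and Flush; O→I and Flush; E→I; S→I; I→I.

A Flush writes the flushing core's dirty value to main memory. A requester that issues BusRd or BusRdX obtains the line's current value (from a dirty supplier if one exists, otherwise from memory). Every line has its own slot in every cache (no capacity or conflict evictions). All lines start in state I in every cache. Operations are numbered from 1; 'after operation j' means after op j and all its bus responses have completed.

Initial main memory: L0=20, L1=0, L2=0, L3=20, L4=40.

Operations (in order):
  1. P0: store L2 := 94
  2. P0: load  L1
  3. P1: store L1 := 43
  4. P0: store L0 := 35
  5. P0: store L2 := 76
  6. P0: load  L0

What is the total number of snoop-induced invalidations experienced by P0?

  op1 P0: store L2 := 94 → M/I on L2; bus BusRdX; mem=0
  op2 P0: load  L1 → E/I on L1; bus BusRd; mem=0
  op3 P1: store L1 := 43 → I/M on L1; bus BusRdX; mem=0
  op4 P0: store L0 := 35 → M/I on L0; bus BusRdX; mem=20
  op5 P0: store L2 := 76 → M/I on L2; bus (none); mem=0
  op6 P0: load  L0 → M/I on L0; bus (none); mem=20

invalidations = 1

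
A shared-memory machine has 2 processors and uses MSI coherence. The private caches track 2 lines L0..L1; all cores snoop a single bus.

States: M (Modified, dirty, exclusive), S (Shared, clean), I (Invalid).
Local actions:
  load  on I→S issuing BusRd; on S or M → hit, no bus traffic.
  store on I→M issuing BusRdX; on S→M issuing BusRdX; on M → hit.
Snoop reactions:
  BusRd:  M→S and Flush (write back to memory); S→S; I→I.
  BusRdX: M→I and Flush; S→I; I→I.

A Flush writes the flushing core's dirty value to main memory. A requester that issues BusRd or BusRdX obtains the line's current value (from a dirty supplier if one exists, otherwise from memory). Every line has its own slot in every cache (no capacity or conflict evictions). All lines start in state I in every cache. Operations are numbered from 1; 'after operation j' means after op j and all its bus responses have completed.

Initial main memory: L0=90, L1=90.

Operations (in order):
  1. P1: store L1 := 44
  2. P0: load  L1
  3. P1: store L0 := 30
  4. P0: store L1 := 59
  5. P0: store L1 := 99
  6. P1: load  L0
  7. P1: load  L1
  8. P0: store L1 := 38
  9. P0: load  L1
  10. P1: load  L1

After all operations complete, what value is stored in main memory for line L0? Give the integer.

memory[L0] = 90

[1] P1: store L1 := 44 | P0:I, P1:M(44) | bus: BusRdX
[2] P0: load  L1 | P0:S(44), P1:S(44) | bus: BusRd,Flush
[3] P1: store L0 := 30 | P0:I, P1:M(30) | bus: BusRdX
[4] P0: store L1 := 59 | P0:M(59), P1:I | bus: BusRdX
[5] P0: store L1 := 99 | P0:M(99), P1:I | bus: none
[6] P1: load  L0 | P0:I, P1:M(30) | bus: none
[7] P1: load  L1 | P0:S(99), P1:S(99) | bus: BusRd,Flush
[8] P0: store L1 := 38 | P0:M(38), P1:I | bus: BusRdX
[9] P0: load  L1 | P0:M(38), P1:I | bus: none
[10] P1: load  L1 | P0:S(38), P1:S(38) | bus: BusRd,Flush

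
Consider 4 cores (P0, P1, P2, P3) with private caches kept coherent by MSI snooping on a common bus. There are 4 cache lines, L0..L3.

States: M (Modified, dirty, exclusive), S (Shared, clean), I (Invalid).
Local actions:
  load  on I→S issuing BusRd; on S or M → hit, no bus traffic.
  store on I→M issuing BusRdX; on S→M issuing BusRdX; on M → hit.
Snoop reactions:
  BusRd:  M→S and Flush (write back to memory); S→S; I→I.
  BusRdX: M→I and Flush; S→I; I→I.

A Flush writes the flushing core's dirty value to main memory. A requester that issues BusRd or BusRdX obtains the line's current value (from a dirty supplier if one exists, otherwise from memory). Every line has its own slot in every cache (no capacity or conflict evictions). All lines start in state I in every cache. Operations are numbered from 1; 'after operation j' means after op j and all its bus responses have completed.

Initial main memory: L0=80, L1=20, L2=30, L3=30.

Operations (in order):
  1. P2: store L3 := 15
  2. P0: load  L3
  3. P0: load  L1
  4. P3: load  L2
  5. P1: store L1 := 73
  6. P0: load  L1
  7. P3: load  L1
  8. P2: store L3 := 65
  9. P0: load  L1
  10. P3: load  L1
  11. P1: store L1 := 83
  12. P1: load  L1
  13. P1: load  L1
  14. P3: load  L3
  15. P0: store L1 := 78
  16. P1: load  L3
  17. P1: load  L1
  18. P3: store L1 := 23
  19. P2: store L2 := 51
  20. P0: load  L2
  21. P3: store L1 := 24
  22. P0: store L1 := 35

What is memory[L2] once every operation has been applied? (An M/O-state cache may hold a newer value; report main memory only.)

memory[L2] = 51

step 1: P2: store L3 := 15  ⟶  IIMI  (L3)  txn=BusRdX  M[L3]=30
step 2: P0: load  L3  ⟶  SISI  (L3)  txn=BusRd+Flush  M[L3]=15
step 3: P0: load  L1  ⟶  SIII  (L1)  txn=BusRd  M[L1]=20
step 4: P3: load  L2  ⟶  IIIS  (L2)  txn=BusRd  M[L2]=30
step 5: P1: store L1 := 73  ⟶  IMII  (L1)  txn=BusRdX  M[L1]=20
step 6: P0: load  L1  ⟶  SSII  (L1)  txn=BusRd+Flush  M[L1]=73
step 7: P3: load  L1  ⟶  SSIS  (L1)  txn=BusRd  M[L1]=73
step 8: P2: store L3 := 65  ⟶  IIMI  (L3)  txn=BusRdX  M[L3]=15
step 9: P0: load  L1  ⟶  SSIS  (L1)  txn=∅  M[L1]=73
step 10: P3: load  L1  ⟶  SSIS  (L1)  txn=∅  M[L1]=73
step 11: P1: store L1 := 83  ⟶  IMII  (L1)  txn=BusRdX  M[L1]=73
step 12: P1: load  L1  ⟶  IMII  (L1)  txn=∅  M[L1]=73
step 13: P1: load  L1  ⟶  IMII  (L1)  txn=∅  M[L1]=73
step 14: P3: load  L3  ⟶  IISS  (L3)  txn=BusRd+Flush  M[L3]=65
step 15: P0: store L1 := 78  ⟶  MIII  (L1)  txn=BusRdX+Flush  M[L1]=83
step 16: P1: load  L3  ⟶  ISSS  (L3)  txn=BusRd  M[L3]=65
step 17: P1: load  L1  ⟶  SSII  (L1)  txn=BusRd+Flush  M[L1]=78
step 18: P3: store L1 := 23  ⟶  IIIM  (L1)  txn=BusRdX  M[L1]=78
step 19: P2: store L2 := 51  ⟶  IIMI  (L2)  txn=BusRdX  M[L2]=30
step 20: P0: load  L2  ⟶  SISI  (L2)  txn=BusRd+Flush  M[L2]=51
step 21: P3: store L1 := 24  ⟶  IIIM  (L1)  txn=∅  M[L1]=78
step 22: P0: store L1 := 35  ⟶  MIII  (L1)  txn=BusRdX+Flush  M[L1]=24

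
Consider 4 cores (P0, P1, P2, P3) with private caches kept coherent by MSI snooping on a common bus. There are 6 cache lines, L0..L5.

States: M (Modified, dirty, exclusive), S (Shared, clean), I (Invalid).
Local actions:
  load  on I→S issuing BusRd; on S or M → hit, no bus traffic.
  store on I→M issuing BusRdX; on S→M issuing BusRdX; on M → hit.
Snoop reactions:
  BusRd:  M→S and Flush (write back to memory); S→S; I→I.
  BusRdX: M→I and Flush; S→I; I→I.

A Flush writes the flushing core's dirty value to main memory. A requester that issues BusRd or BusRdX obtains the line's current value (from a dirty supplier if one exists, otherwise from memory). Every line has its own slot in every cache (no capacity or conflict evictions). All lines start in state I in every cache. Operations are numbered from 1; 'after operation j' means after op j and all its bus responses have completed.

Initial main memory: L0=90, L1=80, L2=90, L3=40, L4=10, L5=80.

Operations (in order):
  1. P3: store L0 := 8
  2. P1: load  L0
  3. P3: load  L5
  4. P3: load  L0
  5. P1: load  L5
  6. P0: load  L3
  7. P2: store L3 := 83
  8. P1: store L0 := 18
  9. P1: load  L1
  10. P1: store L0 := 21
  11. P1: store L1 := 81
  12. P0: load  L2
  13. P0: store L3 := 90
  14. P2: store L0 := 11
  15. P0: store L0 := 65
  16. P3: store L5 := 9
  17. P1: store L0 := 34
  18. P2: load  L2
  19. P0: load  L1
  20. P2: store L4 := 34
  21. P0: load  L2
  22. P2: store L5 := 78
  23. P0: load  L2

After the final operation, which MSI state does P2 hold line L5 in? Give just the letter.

step 1: P3: store L0 := 8  ⟶  IIIM  (L0)  txn=BusRdX  M[L0]=90
step 2: P1: load  L0  ⟶  ISIS  (L0)  txn=BusRd+Flush  M[L0]=8
step 3: P3: load  L5  ⟶  IIIS  (L5)  txn=BusRd  M[L5]=80
step 4: P3: load  L0  ⟶  ISIS  (L0)  txn=∅  M[L0]=8
step 5: P1: load  L5  ⟶  ISIS  (L5)  txn=BusRd  M[L5]=80
step 6: P0: load  L3  ⟶  SIII  (L3)  txn=BusRd  M[L3]=40
step 7: P2: store L3 := 83  ⟶  IIMI  (L3)  txn=BusRdX  M[L3]=40
step 8: P1: store L0 := 18  ⟶  IMII  (L0)  txn=BusRdX  M[L0]=8
step 9: P1: load  L1  ⟶  ISII  (L1)  txn=BusRd  M[L1]=80
step 10: P1: store L0 := 21  ⟶  IMII  (L0)  txn=∅  M[L0]=8
step 11: P1: store L1 := 81  ⟶  IMII  (L1)  txn=BusRdX  M[L1]=80
step 12: P0: load  L2  ⟶  SIII  (L2)  txn=BusRd  M[L2]=90
step 13: P0: store L3 := 90  ⟶  MIII  (L3)  txn=BusRdX+Flush  M[L3]=83
step 14: P2: store L0 := 11  ⟶  IIMI  (L0)  txn=BusRdX+Flush  M[L0]=21
step 15: P0: store L0 := 65  ⟶  MIII  (L0)  txn=BusRdX+Flush  M[L0]=11
step 16: P3: store L5 := 9  ⟶  IIIM  (L5)  txn=BusRdX  M[L5]=80
step 17: P1: store L0 := 34  ⟶  IMII  (L0)  txn=BusRdX+Flush  M[L0]=65
step 18: P2: load  L2  ⟶  SISI  (L2)  txn=BusRd  M[L2]=90
step 19: P0: load  L1  ⟶  SSII  (L1)  txn=BusRd+Flush  M[L1]=81
step 20: P2: store L4 := 34  ⟶  IIMI  (L4)  txn=BusRdX  M[L4]=10
step 21: P0: load  L2  ⟶  SISI  (L2)  txn=∅  M[L2]=90
step 22: P2: store L5 := 78  ⟶  IIMI  (L5)  txn=BusRdX+Flush  M[L5]=9
step 23: P0: load  L2  ⟶  SISI  (L2)  txn=∅  M[L2]=90

state = M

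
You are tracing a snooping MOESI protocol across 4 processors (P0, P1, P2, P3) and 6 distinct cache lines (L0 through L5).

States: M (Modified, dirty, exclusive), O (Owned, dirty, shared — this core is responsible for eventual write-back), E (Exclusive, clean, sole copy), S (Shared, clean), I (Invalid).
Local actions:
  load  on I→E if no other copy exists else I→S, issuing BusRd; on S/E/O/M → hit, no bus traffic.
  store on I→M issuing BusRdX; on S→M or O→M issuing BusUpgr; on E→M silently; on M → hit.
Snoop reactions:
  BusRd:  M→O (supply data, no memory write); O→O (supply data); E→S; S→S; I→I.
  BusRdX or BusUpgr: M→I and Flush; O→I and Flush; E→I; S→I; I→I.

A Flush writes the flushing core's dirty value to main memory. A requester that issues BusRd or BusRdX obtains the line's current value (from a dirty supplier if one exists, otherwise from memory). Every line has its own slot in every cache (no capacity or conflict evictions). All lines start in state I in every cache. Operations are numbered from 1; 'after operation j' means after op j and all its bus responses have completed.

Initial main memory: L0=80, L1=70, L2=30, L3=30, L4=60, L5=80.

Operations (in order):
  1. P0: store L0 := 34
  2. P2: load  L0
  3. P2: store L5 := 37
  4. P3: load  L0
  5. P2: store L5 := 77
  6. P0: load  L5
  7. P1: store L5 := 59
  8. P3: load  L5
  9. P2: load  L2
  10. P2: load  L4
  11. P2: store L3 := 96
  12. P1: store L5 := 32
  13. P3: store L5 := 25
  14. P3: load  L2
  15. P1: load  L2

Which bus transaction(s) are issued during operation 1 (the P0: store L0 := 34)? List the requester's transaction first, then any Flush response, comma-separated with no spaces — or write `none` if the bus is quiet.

bus = BusRdX

[1] P0: store L0 := 34 | P0:M(34), P1:I, P2:I, P3:I | bus: BusRdX
[2] P2: load  L0 | P0:O(34), P1:I, P2:S(34), P3:I | bus: BusRd
[3] P2: store L5 := 37 | P0:I, P1:I, P2:M(37), P3:I | bus: BusRdX
[4] P3: load  L0 | P0:O(34), P1:I, P2:S(34), P3:S(34) | bus: BusRd
[5] P2: store L5 := 77 | P0:I, P1:I, P2:M(77), P3:I | bus: none
[6] P0: load  L5 | P0:S(77), P1:I, P2:O(77), P3:I | bus: BusRd
[7] P1: store L5 := 59 | P0:I, P1:M(59), P2:I, P3:I | bus: BusRdX,Flush
[8] P3: load  L5 | P0:I, P1:O(59), P2:I, P3:S(59) | bus: BusRd
[9] P2: load  L2 | P0:I, P1:I, P2:E(30), P3:I | bus: BusRd
[10] P2: load  L4 | P0:I, P1:I, P2:E(60), P3:I | bus: BusRd
[11] P2: store L3 := 96 | P0:I, P1:I, P2:M(96), P3:I | bus: BusRdX
[12] P1: store L5 := 32 | P0:I, P1:M(32), P2:I, P3:I | bus: BusUpgr
[13] P3: store L5 := 25 | P0:I, P1:I, P2:I, P3:M(25) | bus: BusRdX,Flush
[14] P3: load  L2 | P0:I, P1:I, P2:S(30), P3:S(30) | bus: BusRd
[15] P1: load  L2 | P0:I, P1:S(30), P2:S(30), P3:S(30) | bus: BusRd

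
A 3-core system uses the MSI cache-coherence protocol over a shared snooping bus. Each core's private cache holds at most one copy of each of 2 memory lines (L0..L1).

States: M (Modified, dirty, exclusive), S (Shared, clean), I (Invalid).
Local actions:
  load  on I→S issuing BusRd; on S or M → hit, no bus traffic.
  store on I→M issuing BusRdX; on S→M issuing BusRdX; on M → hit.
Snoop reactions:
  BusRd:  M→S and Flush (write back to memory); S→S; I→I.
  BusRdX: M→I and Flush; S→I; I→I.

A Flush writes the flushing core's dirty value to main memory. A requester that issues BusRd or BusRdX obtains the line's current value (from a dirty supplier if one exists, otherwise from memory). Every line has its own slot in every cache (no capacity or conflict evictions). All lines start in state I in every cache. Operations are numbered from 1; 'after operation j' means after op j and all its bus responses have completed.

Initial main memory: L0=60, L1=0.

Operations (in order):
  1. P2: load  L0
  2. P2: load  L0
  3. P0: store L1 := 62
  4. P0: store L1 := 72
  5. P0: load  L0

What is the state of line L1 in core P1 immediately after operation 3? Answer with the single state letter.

  op1 P2: load  L0 → I/I/S on L0; bus BusRd; mem=60
  op2 P2: load  L0 → I/I/S on L0; bus (none); mem=60
  op3 P0: store L1 := 62 → M/I/I on L1; bus BusRdX; mem=0
  op4 P0: store L1 := 72 → M/I/I on L1; bus (none); mem=0
  op5 P0: load  L0 → S/I/S on L0; bus BusRd; mem=60

state = I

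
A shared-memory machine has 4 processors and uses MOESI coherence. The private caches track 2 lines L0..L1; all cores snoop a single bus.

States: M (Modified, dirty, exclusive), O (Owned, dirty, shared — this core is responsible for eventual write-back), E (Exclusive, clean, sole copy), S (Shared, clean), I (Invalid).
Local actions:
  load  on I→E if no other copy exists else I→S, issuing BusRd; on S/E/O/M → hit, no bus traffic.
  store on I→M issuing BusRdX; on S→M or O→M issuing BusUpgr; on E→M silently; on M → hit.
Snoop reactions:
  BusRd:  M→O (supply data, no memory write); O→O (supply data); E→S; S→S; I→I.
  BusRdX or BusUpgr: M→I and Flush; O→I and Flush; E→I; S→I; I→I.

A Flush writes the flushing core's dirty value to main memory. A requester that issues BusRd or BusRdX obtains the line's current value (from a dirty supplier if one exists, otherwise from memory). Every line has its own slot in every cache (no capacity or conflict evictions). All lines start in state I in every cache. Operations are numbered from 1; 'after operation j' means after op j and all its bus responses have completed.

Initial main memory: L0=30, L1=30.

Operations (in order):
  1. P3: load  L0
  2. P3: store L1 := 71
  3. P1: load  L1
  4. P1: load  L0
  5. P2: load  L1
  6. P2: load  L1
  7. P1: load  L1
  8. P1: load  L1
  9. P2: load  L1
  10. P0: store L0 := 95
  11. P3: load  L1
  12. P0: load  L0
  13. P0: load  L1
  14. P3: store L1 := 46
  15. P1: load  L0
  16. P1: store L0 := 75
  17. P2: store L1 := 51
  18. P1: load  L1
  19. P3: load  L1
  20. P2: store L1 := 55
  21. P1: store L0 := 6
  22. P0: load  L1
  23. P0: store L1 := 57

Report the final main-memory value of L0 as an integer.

1. P3: load  L0  bus=[BusRd]  L0: P0=I P1=I P2=I P3=E  mem[L0]=30
2. P3: store L1 := 71  bus=[BusRdX]  L1: P0=I P1=I P2=I P3=M  mem[L1]=30
3. P1: load  L1  bus=[BusRd]  L1: P0=I P1=S P2=I P3=O  mem[L1]=30
4. P1: load  L0  bus=[BusRd]  L0: P0=I P1=S P2=I P3=S  mem[L0]=30
5. P2: load  L1  bus=[BusRd]  L1: P0=I P1=S P2=S P3=O  mem[L1]=30
6. P2: load  L1  bus=[-]  L1: P0=I P1=S P2=S P3=O  mem[L1]=30
7. P1: load  L1  bus=[-]  L1: P0=I P1=S P2=S P3=O  mem[L1]=30
8. P1: load  L1  bus=[-]  L1: P0=I P1=S P2=S P3=O  mem[L1]=30
9. P2: load  L1  bus=[-]  L1: P0=I P1=S P2=S P3=O  mem[L1]=30
10. P0: store L0 := 95  bus=[BusRdX]  L0: P0=M P1=I P2=I P3=I  mem[L0]=30
11. P3: load  L1  bus=[-]  L1: P0=I P1=S P2=S P3=O  mem[L1]=30
12. P0: load  L0  bus=[-]  L0: P0=M P1=I P2=I P3=I  mem[L0]=30
13. P0: load  L1  bus=[BusRd]  L1: P0=S P1=S P2=S P3=O  mem[L1]=30
14. P3: store L1 := 46  bus=[BusUpgr]  L1: P0=I P1=I P2=I P3=M  mem[L1]=30
15. P1: load  L0  bus=[BusRd]  L0: P0=O P1=S P2=I P3=I  mem[L0]=30
16. P1: store L0 := 75  bus=[BusUpgr,Flush]  L0: P0=I P1=M P2=I P3=I  mem[L0]=95
17. P2: store L1 := 51  bus=[BusRdX,Flush]  L1: P0=I P1=I P2=M P3=I  mem[L1]=46
18. P1: load  L1  bus=[BusRd]  L1: P0=I P1=S P2=O P3=I  mem[L1]=46
19. P3: load  L1  bus=[BusRd]  L1: P0=I P1=S P2=O P3=S  mem[L1]=46
20. P2: store L1 := 55  bus=[BusUpgr]  L1: P0=I P1=I P2=M P3=I  mem[L1]=46
21. P1: store L0 := 6  bus=[-]  L0: P0=I P1=M P2=I P3=I  mem[L0]=95
22. P0: load  L1  bus=[BusRd]  L1: P0=S P1=I P2=O P3=I  mem[L1]=46
23. P0: store L1 := 57  bus=[BusUpgr,Flush]  L1: P0=M P1=I P2=I P3=I  mem[L1]=55

memory[L0] = 95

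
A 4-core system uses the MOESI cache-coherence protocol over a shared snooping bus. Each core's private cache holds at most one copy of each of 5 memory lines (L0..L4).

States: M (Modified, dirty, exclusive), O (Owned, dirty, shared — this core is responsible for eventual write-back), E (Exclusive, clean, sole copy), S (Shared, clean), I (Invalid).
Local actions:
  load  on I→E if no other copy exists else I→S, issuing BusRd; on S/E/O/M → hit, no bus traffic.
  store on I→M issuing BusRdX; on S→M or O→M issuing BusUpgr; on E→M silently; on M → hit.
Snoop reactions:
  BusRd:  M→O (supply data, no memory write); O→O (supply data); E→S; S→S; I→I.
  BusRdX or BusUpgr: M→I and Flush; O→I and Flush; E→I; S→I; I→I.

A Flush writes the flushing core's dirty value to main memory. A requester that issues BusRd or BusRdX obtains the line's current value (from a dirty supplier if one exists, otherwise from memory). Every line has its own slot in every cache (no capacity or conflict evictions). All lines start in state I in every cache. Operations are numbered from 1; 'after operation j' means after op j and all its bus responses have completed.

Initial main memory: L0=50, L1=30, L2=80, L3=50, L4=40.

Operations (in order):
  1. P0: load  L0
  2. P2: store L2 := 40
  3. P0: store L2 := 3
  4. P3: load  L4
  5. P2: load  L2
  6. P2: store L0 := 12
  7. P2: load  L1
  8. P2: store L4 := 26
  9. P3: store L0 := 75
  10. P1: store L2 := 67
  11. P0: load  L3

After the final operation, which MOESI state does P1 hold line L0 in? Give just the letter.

state = I

  op1 P0: load  L0 → E/I/I/I on L0; bus BusRd; mem=50
  op2 P2: store L2 := 40 → I/I/M/I on L2; bus BusRdX; mem=80
  op3 P0: store L2 := 3 → M/I/I/I on L2; bus BusRdX Flush; mem=40
  op4 P3: load  L4 → I/I/I/E on L4; bus BusRd; mem=40
  op5 P2: load  L2 → O/I/S/I on L2; bus BusRd; mem=40
  op6 P2: store L0 := 12 → I/I/M/I on L0; bus BusRdX; mem=50
  op7 P2: load  L1 → I/I/E/I on L1; bus BusRd; mem=30
  op8 P2: store L4 := 26 → I/I/M/I on L4; bus BusRdX; mem=40
  op9 P3: store L0 := 75 → I/I/I/M on L0; bus BusRdX Flush; mem=12
  op10 P1: store L2 := 67 → I/M/I/I on L2; bus BusRdX Flush; mem=3
  op11 P0: load  L3 → E/I/I/I on L3; bus BusRd; mem=50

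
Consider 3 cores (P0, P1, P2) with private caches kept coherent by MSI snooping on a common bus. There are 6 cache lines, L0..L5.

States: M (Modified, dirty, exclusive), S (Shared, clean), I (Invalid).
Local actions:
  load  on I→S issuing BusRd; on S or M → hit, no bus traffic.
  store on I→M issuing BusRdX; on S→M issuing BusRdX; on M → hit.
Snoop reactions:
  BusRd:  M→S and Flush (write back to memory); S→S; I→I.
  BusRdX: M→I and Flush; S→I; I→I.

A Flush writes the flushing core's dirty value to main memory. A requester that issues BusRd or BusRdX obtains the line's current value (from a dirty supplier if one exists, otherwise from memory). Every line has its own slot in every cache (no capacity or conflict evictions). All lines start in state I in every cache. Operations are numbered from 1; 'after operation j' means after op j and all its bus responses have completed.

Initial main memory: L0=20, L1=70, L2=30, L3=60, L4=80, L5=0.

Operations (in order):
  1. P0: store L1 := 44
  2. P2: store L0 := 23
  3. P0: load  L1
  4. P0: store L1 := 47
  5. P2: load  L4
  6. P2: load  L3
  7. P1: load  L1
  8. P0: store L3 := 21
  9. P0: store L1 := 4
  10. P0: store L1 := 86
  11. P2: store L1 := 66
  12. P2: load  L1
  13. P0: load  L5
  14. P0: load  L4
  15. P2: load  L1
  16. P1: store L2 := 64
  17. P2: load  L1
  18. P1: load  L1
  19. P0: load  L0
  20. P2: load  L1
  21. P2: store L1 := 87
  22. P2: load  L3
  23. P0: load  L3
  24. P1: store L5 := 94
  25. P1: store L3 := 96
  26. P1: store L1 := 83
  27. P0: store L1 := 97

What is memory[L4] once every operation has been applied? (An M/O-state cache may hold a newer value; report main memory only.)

memory[L4] = 80

1. P0: store L1 := 44  bus=[BusRdX]  L1: P0=M P1=I P2=I  mem[L1]=70
2. P2: store L0 := 23  bus=[BusRdX]  L0: P0=I P1=I P2=M  mem[L0]=20
3. P0: load  L1  bus=[-]  L1: P0=M P1=I P2=I  mem[L1]=70
4. P0: store L1 := 47  bus=[-]  L1: P0=M P1=I P2=I  mem[L1]=70
5. P2: load  L4  bus=[BusRd]  L4: P0=I P1=I P2=S  mem[L4]=80
6. P2: load  L3  bus=[BusRd]  L3: P0=I P1=I P2=S  mem[L3]=60
7. P1: load  L1  bus=[BusRd,Flush]  L1: P0=S P1=S P2=I  mem[L1]=47
8. P0: store L3 := 21  bus=[BusRdX]  L3: P0=M P1=I P2=I  mem[L3]=60
9. P0: store L1 := 4  bus=[BusRdX]  L1: P0=M P1=I P2=I  mem[L1]=47
10. P0: store L1 := 86  bus=[-]  L1: P0=M P1=I P2=I  mem[L1]=47
11. P2: store L1 := 66  bus=[BusRdX,Flush]  L1: P0=I P1=I P2=M  mem[L1]=86
12. P2: load  L1  bus=[-]  L1: P0=I P1=I P2=M  mem[L1]=86
13. P0: load  L5  bus=[BusRd]  L5: P0=S P1=I P2=I  mem[L5]=0
14. P0: load  L4  bus=[BusRd]  L4: P0=S P1=I P2=S  mem[L4]=80
15. P2: load  L1  bus=[-]  L1: P0=I P1=I P2=M  mem[L1]=86
16. P1: store L2 := 64  bus=[BusRdX]  L2: P0=I P1=M P2=I  mem[L2]=30
17. P2: load  L1  bus=[-]  L1: P0=I P1=I P2=M  mem[L1]=86
18. P1: load  L1  bus=[BusRd,Flush]  L1: P0=I P1=S P2=S  mem[L1]=66
19. P0: load  L0  bus=[BusRd,Flush]  L0: P0=S P1=I P2=S  mem[L0]=23
20. P2: load  L1  bus=[-]  L1: P0=I P1=S P2=S  mem[L1]=66
21. P2: store L1 := 87  bus=[BusRdX]  L1: P0=I P1=I P2=M  mem[L1]=66
22. P2: load  L3  bus=[BusRd,Flush]  L3: P0=S P1=I P2=S  mem[L3]=21
23. P0: load  L3  bus=[-]  L3: P0=S P1=I P2=S  mem[L3]=21
24. P1: store L5 := 94  bus=[BusRdX]  L5: P0=I P1=M P2=I  mem[L5]=0
25. P1: store L3 := 96  bus=[BusRdX]  L3: P0=I P1=M P2=I  mem[L3]=21
26. P1: store L1 := 83  bus=[BusRdX,Flush]  L1: P0=I P1=M P2=I  mem[L1]=87
27. P0: store L1 := 97  bus=[BusRdX,Flush]  L1: P0=M P1=I P2=I  mem[L1]=83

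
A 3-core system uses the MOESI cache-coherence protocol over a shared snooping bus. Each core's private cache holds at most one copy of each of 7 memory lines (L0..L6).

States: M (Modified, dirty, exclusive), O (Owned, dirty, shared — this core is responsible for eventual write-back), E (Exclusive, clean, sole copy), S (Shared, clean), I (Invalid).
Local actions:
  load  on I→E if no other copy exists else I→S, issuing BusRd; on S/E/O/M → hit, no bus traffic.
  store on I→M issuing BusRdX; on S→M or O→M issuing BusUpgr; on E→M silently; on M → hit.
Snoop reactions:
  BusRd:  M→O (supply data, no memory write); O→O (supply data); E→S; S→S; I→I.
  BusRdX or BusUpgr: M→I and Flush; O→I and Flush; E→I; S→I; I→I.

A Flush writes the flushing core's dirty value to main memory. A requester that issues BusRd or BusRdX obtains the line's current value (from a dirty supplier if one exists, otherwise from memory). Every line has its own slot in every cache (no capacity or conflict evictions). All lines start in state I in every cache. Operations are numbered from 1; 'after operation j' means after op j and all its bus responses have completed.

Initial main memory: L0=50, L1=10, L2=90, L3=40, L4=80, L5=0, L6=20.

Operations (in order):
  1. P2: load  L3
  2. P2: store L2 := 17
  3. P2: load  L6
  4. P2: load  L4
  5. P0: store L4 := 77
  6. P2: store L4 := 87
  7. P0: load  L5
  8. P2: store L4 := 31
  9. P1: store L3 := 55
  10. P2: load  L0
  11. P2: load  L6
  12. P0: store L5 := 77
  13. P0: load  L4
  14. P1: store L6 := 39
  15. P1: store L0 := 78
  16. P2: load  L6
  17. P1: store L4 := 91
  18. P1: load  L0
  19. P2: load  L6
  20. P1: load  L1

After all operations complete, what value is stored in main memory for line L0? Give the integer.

memory[L0] = 50

[1] P2: load  L3 | P0:I, P1:I, P2:E(40) | bus: BusRd
[2] P2: store L2 := 17 | P0:I, P1:I, P2:M(17) | bus: BusRdX
[3] P2: load  L6 | P0:I, P1:I, P2:E(20) | bus: BusRd
[4] P2: load  L4 | P0:I, P1:I, P2:E(80) | bus: BusRd
[5] P0: store L4 := 77 | P0:M(77), P1:I, P2:I | bus: BusRdX
[6] P2: store L4 := 87 | P0:I, P1:I, P2:M(87) | bus: BusRdX,Flush
[7] P0: load  L5 | P0:E(0), P1:I, P2:I | bus: BusRd
[8] P2: store L4 := 31 | P0:I, P1:I, P2:M(31) | bus: none
[9] P1: store L3 := 55 | P0:I, P1:M(55), P2:I | bus: BusRdX
[10] P2: load  L0 | P0:I, P1:I, P2:E(50) | bus: BusRd
[11] P2: load  L6 | P0:I, P1:I, P2:E(20) | bus: none
[12] P0: store L5 := 77 | P0:M(77), P1:I, P2:I | bus: none
[13] P0: load  L4 | P0:S(31), P1:I, P2:O(31) | bus: BusRd
[14] P1: store L6 := 39 | P0:I, P1:M(39), P2:I | bus: BusRdX
[15] P1: store L0 := 78 | P0:I, P1:M(78), P2:I | bus: BusRdX
[16] P2: load  L6 | P0:I, P1:O(39), P2:S(39) | bus: BusRd
[17] P1: store L4 := 91 | P0:I, P1:M(91), P2:I | bus: BusRdX,Flush
[18] P1: load  L0 | P0:I, P1:M(78), P2:I | bus: none
[19] P2: load  L6 | P0:I, P1:O(39), P2:S(39) | bus: none
[20] P1: load  L1 | P0:I, P1:E(10), P2:I | bus: BusRd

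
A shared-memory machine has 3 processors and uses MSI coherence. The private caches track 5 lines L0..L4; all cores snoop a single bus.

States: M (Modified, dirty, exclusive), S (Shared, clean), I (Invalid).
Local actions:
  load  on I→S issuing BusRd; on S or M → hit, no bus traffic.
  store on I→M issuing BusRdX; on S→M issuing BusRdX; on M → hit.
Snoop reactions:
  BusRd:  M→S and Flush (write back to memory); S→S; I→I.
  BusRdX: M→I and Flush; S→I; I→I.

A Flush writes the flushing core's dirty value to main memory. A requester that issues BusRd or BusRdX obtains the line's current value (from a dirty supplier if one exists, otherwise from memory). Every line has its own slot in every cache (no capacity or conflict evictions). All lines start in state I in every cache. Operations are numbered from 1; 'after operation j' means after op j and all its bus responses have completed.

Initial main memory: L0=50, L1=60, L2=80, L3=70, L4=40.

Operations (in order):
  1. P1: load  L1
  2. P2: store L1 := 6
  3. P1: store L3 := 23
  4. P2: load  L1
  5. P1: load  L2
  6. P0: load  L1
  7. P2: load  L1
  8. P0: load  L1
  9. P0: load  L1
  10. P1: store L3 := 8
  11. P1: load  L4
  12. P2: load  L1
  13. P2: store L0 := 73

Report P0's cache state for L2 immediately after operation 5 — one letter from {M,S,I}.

state = I

  op1 P1: load  L1 → I/S/I on L1; bus BusRd; mem=60
  op2 P2: store L1 := 6 → I/I/M on L1; bus BusRdX; mem=60
  op3 P1: store L3 := 23 → I/M/I on L3; bus BusRdX; mem=70
  op4 P2: load  L1 → I/I/M on L1; bus (none); mem=60
  op5 P1: load  L2 → I/S/I on L2; bus BusRd; mem=80
  op6 P0: load  L1 → S/I/S on L1; bus BusRd Flush; mem=6
  op7 P2: load  L1 → S/I/S on L1; bus (none); mem=6
  op8 P0: load  L1 → S/I/S on L1; bus (none); mem=6
  op9 P0: load  L1 → S/I/S on L1; bus (none); mem=6
  op10 P1: store L3 := 8 → I/M/I on L3; bus (none); mem=70
  op11 P1: load  L4 → I/S/I on L4; bus BusRd; mem=40
  op12 P2: load  L1 → S/I/S on L1; bus (none); mem=6
  op13 P2: store L0 := 73 → I/I/M on L0; bus BusRdX; mem=50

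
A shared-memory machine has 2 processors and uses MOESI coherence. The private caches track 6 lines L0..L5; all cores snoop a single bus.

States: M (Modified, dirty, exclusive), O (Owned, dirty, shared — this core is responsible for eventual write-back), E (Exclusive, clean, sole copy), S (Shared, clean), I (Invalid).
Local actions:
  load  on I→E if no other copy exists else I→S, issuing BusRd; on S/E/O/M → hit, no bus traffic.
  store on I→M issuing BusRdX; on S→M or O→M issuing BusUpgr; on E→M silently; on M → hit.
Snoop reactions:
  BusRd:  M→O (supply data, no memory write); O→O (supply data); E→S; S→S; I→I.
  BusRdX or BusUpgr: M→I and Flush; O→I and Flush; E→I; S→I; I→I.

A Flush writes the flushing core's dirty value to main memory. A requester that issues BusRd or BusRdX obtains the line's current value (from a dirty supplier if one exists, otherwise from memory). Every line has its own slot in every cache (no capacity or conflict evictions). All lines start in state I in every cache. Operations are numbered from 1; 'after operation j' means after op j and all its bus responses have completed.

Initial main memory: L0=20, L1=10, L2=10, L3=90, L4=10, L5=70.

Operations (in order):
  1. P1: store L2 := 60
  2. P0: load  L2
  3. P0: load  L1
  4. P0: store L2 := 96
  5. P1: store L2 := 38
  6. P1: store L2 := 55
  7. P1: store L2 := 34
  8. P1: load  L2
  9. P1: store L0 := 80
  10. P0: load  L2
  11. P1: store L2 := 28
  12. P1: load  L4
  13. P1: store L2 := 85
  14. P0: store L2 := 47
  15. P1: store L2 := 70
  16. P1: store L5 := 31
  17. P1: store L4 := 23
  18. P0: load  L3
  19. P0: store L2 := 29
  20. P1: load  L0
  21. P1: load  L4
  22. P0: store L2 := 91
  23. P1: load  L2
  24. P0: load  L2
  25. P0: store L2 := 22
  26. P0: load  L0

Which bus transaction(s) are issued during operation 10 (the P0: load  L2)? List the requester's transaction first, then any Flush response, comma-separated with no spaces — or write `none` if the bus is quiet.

bus = BusRd

[1] P1: store L2 := 60 | P0:I, P1:M(60) | bus: BusRdX
[2] P0: load  L2 | P0:S(60), P1:O(60) | bus: BusRd
[3] P0: load  L1 | P0:E(10), P1:I | bus: BusRd
[4] P0: store L2 := 96 | P0:M(96), P1:I | bus: BusUpgr,Flush
[5] P1: store L2 := 38 | P0:I, P1:M(38) | bus: BusRdX,Flush
[6] P1: store L2 := 55 | P0:I, P1:M(55) | bus: none
[7] P1: store L2 := 34 | P0:I, P1:M(34) | bus: none
[8] P1: load  L2 | P0:I, P1:M(34) | bus: none
[9] P1: store L0 := 80 | P0:I, P1:M(80) | bus: BusRdX
[10] P0: load  L2 | P0:S(34), P1:O(34) | bus: BusRd
[11] P1: store L2 := 28 | P0:I, P1:M(28) | bus: BusUpgr
[12] P1: load  L4 | P0:I, P1:E(10) | bus: BusRd
[13] P1: store L2 := 85 | P0:I, P1:M(85) | bus: none
[14] P0: store L2 := 47 | P0:M(47), P1:I | bus: BusRdX,Flush
[15] P1: store L2 := 70 | P0:I, P1:M(70) | bus: BusRdX,Flush
[16] P1: store L5 := 31 | P0:I, P1:M(31) | bus: BusRdX
[17] P1: store L4 := 23 | P0:I, P1:M(23) | bus: none
[18] P0: load  L3 | P0:E(90), P1:I | bus: BusRd
[19] P0: store L2 := 29 | P0:M(29), P1:I | bus: BusRdX,Flush
[20] P1: load  L0 | P0:I, P1:M(80) | bus: none
[21] P1: load  L4 | P0:I, P1:M(23) | bus: none
[22] P0: store L2 := 91 | P0:M(91), P1:I | bus: none
[23] P1: load  L2 | P0:O(91), P1:S(91) | bus: BusRd
[24] P0: load  L2 | P0:O(91), P1:S(91) | bus: none
[25] P0: store L2 := 22 | P0:M(22), P1:I | bus: BusUpgr
[26] P0: load  L0 | P0:S(80), P1:O(80) | bus: BusRd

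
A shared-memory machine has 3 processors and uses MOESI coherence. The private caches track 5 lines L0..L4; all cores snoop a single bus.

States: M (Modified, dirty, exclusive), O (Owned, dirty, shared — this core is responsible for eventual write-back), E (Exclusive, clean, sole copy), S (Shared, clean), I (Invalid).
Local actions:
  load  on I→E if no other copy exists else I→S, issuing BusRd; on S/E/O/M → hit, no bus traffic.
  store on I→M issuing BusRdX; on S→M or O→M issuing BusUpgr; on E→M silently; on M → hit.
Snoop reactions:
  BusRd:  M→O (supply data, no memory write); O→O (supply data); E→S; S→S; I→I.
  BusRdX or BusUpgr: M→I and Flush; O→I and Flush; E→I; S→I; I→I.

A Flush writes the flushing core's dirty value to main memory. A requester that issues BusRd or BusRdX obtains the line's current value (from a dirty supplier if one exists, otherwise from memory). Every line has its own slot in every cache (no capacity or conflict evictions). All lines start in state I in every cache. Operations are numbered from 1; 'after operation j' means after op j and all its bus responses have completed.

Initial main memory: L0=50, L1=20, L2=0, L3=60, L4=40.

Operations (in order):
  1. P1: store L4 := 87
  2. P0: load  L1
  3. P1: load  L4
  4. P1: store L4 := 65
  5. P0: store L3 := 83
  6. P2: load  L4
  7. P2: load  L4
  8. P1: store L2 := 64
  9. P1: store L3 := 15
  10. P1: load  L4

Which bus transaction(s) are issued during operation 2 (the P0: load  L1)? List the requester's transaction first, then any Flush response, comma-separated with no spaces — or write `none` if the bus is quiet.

step 1: P1: store L4 := 87  ⟶  IMI  (L4)  txn=BusRdX  M[L4]=40
step 2: P0: load  L1  ⟶  EII  (L1)  txn=BusRd  M[L1]=20
step 3: P1: load  L4  ⟶  IMI  (L4)  txn=∅  M[L4]=40
step 4: P1: store L4 := 65  ⟶  IMI  (L4)  txn=∅  M[L4]=40
step 5: P0: store L3 := 83  ⟶  MII  (L3)  txn=BusRdX  M[L3]=60
step 6: P2: load  L4  ⟶  IOS  (L4)  txn=BusRd  M[L4]=40
step 7: P2: load  L4  ⟶  IOS  (L4)  txn=∅  M[L4]=40
step 8: P1: store L2 := 64  ⟶  IMI  (L2)  txn=BusRdX  M[L2]=0
step 9: P1: store L3 := 15  ⟶  IMI  (L3)  txn=BusRdX+Flush  M[L3]=83
step 10: P1: load  L4  ⟶  IOS  (L4)  txn=∅  M[L4]=40

bus = BusRd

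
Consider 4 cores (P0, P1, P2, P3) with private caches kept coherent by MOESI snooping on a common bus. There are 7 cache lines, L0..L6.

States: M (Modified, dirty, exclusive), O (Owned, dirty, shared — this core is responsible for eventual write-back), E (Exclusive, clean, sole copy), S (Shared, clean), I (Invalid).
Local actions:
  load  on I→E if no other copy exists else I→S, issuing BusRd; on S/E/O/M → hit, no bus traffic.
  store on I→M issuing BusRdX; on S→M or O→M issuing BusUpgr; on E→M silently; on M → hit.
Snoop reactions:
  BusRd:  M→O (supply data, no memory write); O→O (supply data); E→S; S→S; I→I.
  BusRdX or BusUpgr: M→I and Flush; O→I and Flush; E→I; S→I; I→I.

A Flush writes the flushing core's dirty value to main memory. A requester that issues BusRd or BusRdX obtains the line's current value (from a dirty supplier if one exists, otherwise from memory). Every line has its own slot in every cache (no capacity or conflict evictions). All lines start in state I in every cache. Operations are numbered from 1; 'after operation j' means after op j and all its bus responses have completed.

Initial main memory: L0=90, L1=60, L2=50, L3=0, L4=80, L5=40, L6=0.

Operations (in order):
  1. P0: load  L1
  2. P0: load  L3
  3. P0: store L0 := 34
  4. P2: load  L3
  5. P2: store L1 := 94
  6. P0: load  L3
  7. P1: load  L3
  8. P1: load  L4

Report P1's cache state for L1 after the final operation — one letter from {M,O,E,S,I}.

1. P0: load  L1  bus=[BusRd]  L1: P0=E P1=I P2=I P3=I  mem[L1]=60
2. P0: load  L3  bus=[BusRd]  L3: P0=E P1=I P2=I P3=I  mem[L3]=0
3. P0: store L0 := 34  bus=[BusRdX]  L0: P0=M P1=I P2=I P3=I  mem[L0]=90
4. P2: load  L3  bus=[BusRd]  L3: P0=S P1=I P2=S P3=I  mem[L3]=0
5. P2: store L1 := 94  bus=[BusRdX]  L1: P0=I P1=I P2=M P3=I  mem[L1]=60
6. P0: load  L3  bus=[-]  L3: P0=S P1=I P2=S P3=I  mem[L3]=0
7. P1: load  L3  bus=[BusRd]  L3: P0=S P1=S P2=S P3=I  mem[L3]=0
8. P1: load  L4  bus=[BusRd]  L4: P0=I P1=E P2=I P3=I  mem[L4]=80

state = I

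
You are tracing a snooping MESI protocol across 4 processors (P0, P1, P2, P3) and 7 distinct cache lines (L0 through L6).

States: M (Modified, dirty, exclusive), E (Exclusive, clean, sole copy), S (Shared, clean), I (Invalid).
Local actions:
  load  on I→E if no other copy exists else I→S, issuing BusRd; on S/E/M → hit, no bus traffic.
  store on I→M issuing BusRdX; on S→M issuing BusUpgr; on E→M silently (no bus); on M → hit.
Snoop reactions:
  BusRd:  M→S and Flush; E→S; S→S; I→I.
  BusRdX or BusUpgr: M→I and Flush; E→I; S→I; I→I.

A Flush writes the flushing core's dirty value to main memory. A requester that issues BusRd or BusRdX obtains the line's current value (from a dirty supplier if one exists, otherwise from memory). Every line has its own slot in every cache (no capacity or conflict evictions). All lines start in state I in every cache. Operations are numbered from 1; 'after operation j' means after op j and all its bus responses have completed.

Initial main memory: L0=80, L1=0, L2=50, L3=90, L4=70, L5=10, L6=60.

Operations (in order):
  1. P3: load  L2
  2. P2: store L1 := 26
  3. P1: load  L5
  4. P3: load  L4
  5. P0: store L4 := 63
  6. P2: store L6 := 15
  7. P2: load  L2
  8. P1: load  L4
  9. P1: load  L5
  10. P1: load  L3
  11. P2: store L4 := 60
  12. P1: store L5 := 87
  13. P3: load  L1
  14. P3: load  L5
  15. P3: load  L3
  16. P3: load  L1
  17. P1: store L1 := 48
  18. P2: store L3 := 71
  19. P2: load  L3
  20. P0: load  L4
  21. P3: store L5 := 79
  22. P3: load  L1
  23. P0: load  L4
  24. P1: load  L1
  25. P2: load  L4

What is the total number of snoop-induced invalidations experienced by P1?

  op1 P3: load  L2 → I/I/I/E on L2; bus BusRd; mem=50
  op2 P2: store L1 := 26 → I/I/M/I on L1; bus BusRdX; mem=0
  op3 P1: load  L5 → I/E/I/I on L5; bus BusRd; mem=10
  op4 P3: load  L4 → I/I/I/E on L4; bus BusRd; mem=70
  op5 P0: store L4 := 63 → M/I/I/I on L4; bus BusRdX; mem=70
  op6 P2: store L6 := 15 → I/I/M/I on L6; bus BusRdX; mem=60
  op7 P2: load  L2 → I/I/S/S on L2; bus BusRd; mem=50
  op8 P1: load  L4 → S/S/I/I on L4; bus BusRd Flush; mem=63
  op9 P1: load  L5 → I/E/I/I on L5; bus (none); mem=10
  op10 P1: load  L3 → I/E/I/I on L3; bus BusRd; mem=90
  op11 P2: store L4 := 60 → I/I/M/I on L4; bus BusRdX; mem=63
  op12 P1: store L5 := 87 → I/M/I/I on L5; bus (none); mem=10
  op13 P3: load  L1 → I/I/S/S on L1; bus BusRd Flush; mem=26
  op14 P3: load  L5 → I/S/I/S on L5; bus BusRd Flush; mem=87
  op15 P3: load  L3 → I/S/I/S on L3; bus BusRd; mem=90
  op16 P3: load  L1 → I/I/S/S on L1; bus (none); mem=26
  op17 P1: store L1 := 48 → I/M/I/I on L1; bus BusRdX; mem=26
  op18 P2: store L3 := 71 → I/I/M/I on L3; bus BusRdX; mem=90
  op19 P2: load  L3 → I/I/M/I on L3; bus (none); mem=90
  op20 P0: load  L4 → S/I/S/I on L4; bus BusRd Flush; mem=60
  op21 P3: store L5 := 79 → I/I/I/M on L5; bus BusUpgr; mem=87
  op22 P3: load  L1 → I/S/I/S on L1; bus BusRd Flush; mem=48
  op23 P0: load  L4 → S/I/S/I on L4; bus (none); mem=60
  op24 P1: load  L1 → I/S/I/S on L1; bus (none); mem=48
  op25 P2: load  L4 → S/I/S/I on L4; bus (none); mem=60

invalidations = 3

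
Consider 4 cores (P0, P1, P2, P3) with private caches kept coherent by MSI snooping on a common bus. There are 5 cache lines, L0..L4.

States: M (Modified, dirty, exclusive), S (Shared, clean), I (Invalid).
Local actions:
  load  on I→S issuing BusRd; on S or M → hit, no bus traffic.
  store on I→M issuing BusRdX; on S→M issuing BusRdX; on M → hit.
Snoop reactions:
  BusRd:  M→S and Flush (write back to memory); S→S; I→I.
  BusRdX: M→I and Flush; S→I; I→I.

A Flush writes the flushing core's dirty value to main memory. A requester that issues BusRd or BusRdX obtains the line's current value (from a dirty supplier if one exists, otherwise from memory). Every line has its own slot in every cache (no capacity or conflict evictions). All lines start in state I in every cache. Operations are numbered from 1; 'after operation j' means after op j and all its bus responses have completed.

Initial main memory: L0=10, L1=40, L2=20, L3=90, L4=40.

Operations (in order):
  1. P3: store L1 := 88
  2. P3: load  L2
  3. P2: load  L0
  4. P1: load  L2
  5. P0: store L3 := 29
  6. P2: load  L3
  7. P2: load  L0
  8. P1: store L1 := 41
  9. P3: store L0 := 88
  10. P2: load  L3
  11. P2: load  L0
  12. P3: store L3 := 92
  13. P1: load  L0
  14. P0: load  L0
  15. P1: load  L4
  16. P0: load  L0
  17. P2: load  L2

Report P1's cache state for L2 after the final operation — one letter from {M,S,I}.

1. P3: store L1 := 88  bus=[BusRdX]  L1: P0=I P1=I P2=I P3=M  mem[L1]=40
2. P3: load  L2  bus=[BusRd]  L2: P0=I P1=I P2=I P3=S  mem[L2]=20
3. P2: load  L0  bus=[BusRd]  L0: P0=I P1=I P2=S P3=I  mem[L0]=10
4. P1: load  L2  bus=[BusRd]  L2: P0=I P1=S P2=I P3=S  mem[L2]=20
5. P0: store L3 := 29  bus=[BusRdX]  L3: P0=M P1=I P2=I P3=I  mem[L3]=90
6. P2: load  L3  bus=[BusRd,Flush]  L3: P0=S P1=I P2=S P3=I  mem[L3]=29
7. P2: load  L0  bus=[-]  L0: P0=I P1=I P2=S P3=I  mem[L0]=10
8. P1: store L1 := 41  bus=[BusRdX,Flush]  L1: P0=I P1=M P2=I P3=I  mem[L1]=88
9. P3: store L0 := 88  bus=[BusRdX]  L0: P0=I P1=I P2=I P3=M  mem[L0]=10
10. P2: load  L3  bus=[-]  L3: P0=S P1=I P2=S P3=I  mem[L3]=29
11. P2: load  L0  bus=[BusRd,Flush]  L0: P0=I P1=I P2=S P3=S  mem[L0]=88
12. P3: store L3 := 92  bus=[BusRdX]  L3: P0=I P1=I P2=I P3=M  mem[L3]=29
13. P1: load  L0  bus=[BusRd]  L0: P0=I P1=S P2=S P3=S  mem[L0]=88
14. P0: load  L0  bus=[BusRd]  L0: P0=S P1=S P2=S P3=S  mem[L0]=88
15. P1: load  L4  bus=[BusRd]  L4: P0=I P1=S P2=I P3=I  mem[L4]=40
16. P0: load  L0  bus=[-]  L0: P0=S P1=S P2=S P3=S  mem[L0]=88
17. P2: load  L2  bus=[BusRd]  L2: P0=I P1=S P2=S P3=S  mem[L2]=20

state = S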